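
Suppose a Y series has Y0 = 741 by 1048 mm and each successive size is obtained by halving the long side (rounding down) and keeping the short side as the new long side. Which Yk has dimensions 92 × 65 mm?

Y0: 741 × 1048 mm
Y1: 524 × 741 mm
Y2: 370 × 524 mm
Y3: 262 × 370 mm
Y4: 185 × 262 mm
Y5: 131 × 185 mm
Y6: 92 × 131 mm
Y7: 65 × 92 mm
Y8: 46 × 65 mm
→ matches Y7.

Y7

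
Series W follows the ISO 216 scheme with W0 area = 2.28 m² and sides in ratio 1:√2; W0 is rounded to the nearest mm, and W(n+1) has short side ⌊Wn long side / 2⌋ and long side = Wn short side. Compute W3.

Let W0's short side be w mm. w · w√2 = 2.28 m² = 2,280,000 mm², so w ≈ 1269.7 mm and w√2 ≈ 1795.7 mm → W0 = 1270 × 1796 mm.
W1: ⌊1796/2⌋ × 1270 = 898 × 1270 mm
W2: ⌊1270/2⌋ × 898 = 635 × 898 mm
W3: ⌊898/2⌋ × 635 = 449 × 635 mm

449 × 635 mm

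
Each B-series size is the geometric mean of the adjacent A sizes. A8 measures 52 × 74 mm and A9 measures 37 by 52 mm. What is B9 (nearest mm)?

44 × 62 mm

Short side: √(52 · 37) = √1924 ≈ 43.9 → 44 mm
Long side: √(74 · 52) = √3848 ≈ 62.0 → 62 mm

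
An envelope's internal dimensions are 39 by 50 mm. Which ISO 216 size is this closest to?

Aspect ratio 50/39 ≈ 1.282 (ISO target is √2 ≈ 1.414).
In the A-series (A0 area = 1 m²): A9 = 37 × 52 mm.
Off by 4 mm total — nearest standard size.

A9 (37 × 52 mm)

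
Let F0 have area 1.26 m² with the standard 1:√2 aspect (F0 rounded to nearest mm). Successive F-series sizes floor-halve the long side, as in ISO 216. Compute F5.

Let F0's short side be w mm. w · w√2 = 1.26 m² = 1,260,000 mm², so w ≈ 943.9 mm and w√2 ≈ 1334.9 mm → F0 = 944 × 1335 mm.
F1: ⌊1335/2⌋ × 944 = 667 × 944 mm
F2: ⌊944/2⌋ × 667 = 472 × 667 mm
F3: ⌊667/2⌋ × 472 = 333 × 472 mm
F4: ⌊472/2⌋ × 333 = 236 × 333 mm
F5: ⌊333/2⌋ × 236 = 166 × 236 mm

166 × 236 mm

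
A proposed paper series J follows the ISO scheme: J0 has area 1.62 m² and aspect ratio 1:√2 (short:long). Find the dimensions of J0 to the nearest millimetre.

Let the short side be w mm. Then w · w√2 = 1.62 m² = 1,620,000 mm².
w² = 1,620,000/√2, so w ≈ 1070.3 mm; long side = w√2 ≈ 1513.6 mm.

1070 × 1514 mm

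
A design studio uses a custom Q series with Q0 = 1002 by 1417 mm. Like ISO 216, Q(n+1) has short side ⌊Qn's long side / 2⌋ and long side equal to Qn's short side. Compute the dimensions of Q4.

Q1: ⌊1417/2⌋ × 1002 = 708 × 1002 mm
Q2: ⌊1002/2⌋ × 708 = 501 × 708 mm
Q3: ⌊708/2⌋ × 501 = 354 × 501 mm
Q4: ⌊501/2⌋ × 354 = 250 × 354 mm

250 × 354 mm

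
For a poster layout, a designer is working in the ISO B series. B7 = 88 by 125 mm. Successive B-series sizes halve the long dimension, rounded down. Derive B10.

B8: ⌊125/2⌋ × 88 = 62 × 88 mm
B9: ⌊88/2⌋ × 62 = 44 × 62 mm
B10: ⌊62/2⌋ × 44 = 31 × 44 mm

31 × 44 mm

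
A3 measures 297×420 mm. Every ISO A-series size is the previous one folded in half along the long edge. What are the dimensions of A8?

A4: ⌊420/2⌋ × 297 = 210 × 297 mm
A5: ⌊297/2⌋ × 210 = 148 × 210 mm
A6: ⌊210/2⌋ × 148 = 105 × 148 mm
A7: ⌊148/2⌋ × 105 = 74 × 105 mm
A8: ⌊105/2⌋ × 74 = 52 × 74 mm

52 × 74 mm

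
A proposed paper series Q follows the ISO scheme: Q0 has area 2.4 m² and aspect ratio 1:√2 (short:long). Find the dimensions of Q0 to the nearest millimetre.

1303 × 1842 mm

Let the short side be w mm. Then w · w√2 = 2.4 m² = 2,400,000 mm².
w² = 2,400,000/√2, so w ≈ 1302.7 mm; long side = w√2 ≈ 1842.3 mm.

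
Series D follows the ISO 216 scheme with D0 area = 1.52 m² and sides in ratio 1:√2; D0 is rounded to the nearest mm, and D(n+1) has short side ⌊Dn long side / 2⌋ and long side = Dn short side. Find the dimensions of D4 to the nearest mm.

259 × 366 mm

Let D0's short side be w mm. w · w√2 = 1.52 m² = 1,520,000 mm², so w ≈ 1036.7 mm and w√2 ≈ 1466.2 mm → D0 = 1037 × 1466 mm.
D1: ⌊1466/2⌋ × 1037 = 733 × 1037 mm
D2: ⌊1037/2⌋ × 733 = 518 × 733 mm
D3: ⌊733/2⌋ × 518 = 366 × 518 mm
D4: ⌊518/2⌋ × 366 = 259 × 366 mm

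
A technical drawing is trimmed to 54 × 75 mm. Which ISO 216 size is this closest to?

A8 (52 × 74 mm)

Aspect ratio 75/54 ≈ 1.389 (ISO target is √2 ≈ 1.414).
In the A-series (A0 area = 1 m²): A8 = 52 × 74 mm.
Off by 3 mm total — nearest standard size.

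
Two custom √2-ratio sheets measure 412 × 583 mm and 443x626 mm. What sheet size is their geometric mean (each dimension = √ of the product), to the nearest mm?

427 × 604 mm

Short side: √(412 · 443) = √182516 ≈ 427.2 → 427 mm
Long side: √(583 · 626) = √364958 ≈ 604.1 → 604 mm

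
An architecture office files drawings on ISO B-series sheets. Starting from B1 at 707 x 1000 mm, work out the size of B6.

B2: ⌊1000/2⌋ × 707 = 500 × 707 mm
B3: ⌊707/2⌋ × 500 = 353 × 500 mm
B4: ⌊500/2⌋ × 353 = 250 × 353 mm
B5: ⌊353/2⌋ × 250 = 176 × 250 mm
B6: ⌊250/2⌋ × 176 = 125 × 176 mm

125 × 176 mm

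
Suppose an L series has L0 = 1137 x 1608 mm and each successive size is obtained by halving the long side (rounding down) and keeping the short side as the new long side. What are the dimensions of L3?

402 × 568 mm

L1: ⌊1608/2⌋ × 1137 = 804 × 1137 mm
L2: ⌊1137/2⌋ × 804 = 568 × 804 mm
L3: ⌊804/2⌋ × 568 = 402 × 568 mm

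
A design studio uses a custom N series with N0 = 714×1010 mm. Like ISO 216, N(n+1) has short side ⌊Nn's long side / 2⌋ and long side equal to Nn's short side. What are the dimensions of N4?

178 × 252 mm

N1: ⌊1010/2⌋ × 714 = 505 × 714 mm
N2: ⌊714/2⌋ × 505 = 357 × 505 mm
N3: ⌊505/2⌋ × 357 = 252 × 357 mm
N4: ⌊357/2⌋ × 252 = 178 × 252 mm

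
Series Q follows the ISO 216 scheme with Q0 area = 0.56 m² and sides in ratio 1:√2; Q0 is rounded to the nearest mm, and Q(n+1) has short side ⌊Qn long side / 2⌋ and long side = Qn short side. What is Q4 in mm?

157 × 222 mm

Let Q0's short side be w mm. w · w√2 = 0.56 m² = 560,000 mm², so w ≈ 629.3 mm and w√2 ≈ 889.9 mm → Q0 = 629 × 890 mm.
Q1: ⌊890/2⌋ × 629 = 445 × 629 mm
Q2: ⌊629/2⌋ × 445 = 314 × 445 mm
Q3: ⌊445/2⌋ × 314 = 222 × 314 mm
Q4: ⌊314/2⌋ × 222 = 157 × 222 mm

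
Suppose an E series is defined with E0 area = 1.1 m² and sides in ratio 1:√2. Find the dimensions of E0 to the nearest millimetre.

Let the short side be w mm. Then w · w√2 = 1.1 m² = 1,100,000 mm².
w² = 1,100,000/√2, so w ≈ 881.9 mm; long side = w√2 ≈ 1247.3 mm.

882 × 1247 mm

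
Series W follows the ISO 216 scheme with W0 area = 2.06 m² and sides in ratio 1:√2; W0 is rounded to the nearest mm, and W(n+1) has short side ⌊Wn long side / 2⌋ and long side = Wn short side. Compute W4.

Let W0's short side be w mm. w · w√2 = 2.06 m² = 2,060,000 mm², so w ≈ 1206.9 mm and w√2 ≈ 1706.8 mm → W0 = 1207 × 1707 mm.
W1: ⌊1707/2⌋ × 1207 = 853 × 1207 mm
W2: ⌊1207/2⌋ × 853 = 603 × 853 mm
W3: ⌊853/2⌋ × 603 = 426 × 603 mm
W4: ⌊603/2⌋ × 426 = 301 × 426 mm

301 × 426 mm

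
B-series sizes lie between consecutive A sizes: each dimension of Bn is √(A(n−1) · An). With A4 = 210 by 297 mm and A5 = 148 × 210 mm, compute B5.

176 × 250 mm

Short side: √(210 · 148) = √31080 ≈ 176.3 → 176 mm
Long side: √(297 · 210) = √62370 ≈ 249.7 → 250 mm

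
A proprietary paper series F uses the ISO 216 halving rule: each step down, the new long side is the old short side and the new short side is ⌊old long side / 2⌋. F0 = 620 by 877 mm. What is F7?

F1 = 438 × 620 mm (from F0 by 1 halving).
F2: ⌊620/2⌋ × 438 = 310 × 438 mm
F3: ⌊438/2⌋ × 310 = 219 × 310 mm
F4: ⌊310/2⌋ × 219 = 155 × 219 mm
F5: ⌊219/2⌋ × 155 = 109 × 155 mm
F6: ⌊155/2⌋ × 109 = 77 × 109 mm
F7: ⌊109/2⌋ × 77 = 54 × 77 mm

54 × 77 mm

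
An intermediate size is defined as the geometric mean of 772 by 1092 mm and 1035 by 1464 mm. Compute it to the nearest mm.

894 × 1264 mm

Short side: √(772 · 1035) = √799020 ≈ 893.9 → 894 mm
Long side: √(1092 · 1464) = √1598688 ≈ 1264.4 → 1264 mm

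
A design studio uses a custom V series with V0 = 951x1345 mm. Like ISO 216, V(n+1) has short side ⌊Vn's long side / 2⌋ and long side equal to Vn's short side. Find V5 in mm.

168 × 237 mm

V1: ⌊1345/2⌋ × 951 = 672 × 951 mm
V2: ⌊951/2⌋ × 672 = 475 × 672 mm
V3: ⌊672/2⌋ × 475 = 336 × 475 mm
V4: ⌊475/2⌋ × 336 = 237 × 336 mm
V5: ⌊336/2⌋ × 237 = 168 × 237 mm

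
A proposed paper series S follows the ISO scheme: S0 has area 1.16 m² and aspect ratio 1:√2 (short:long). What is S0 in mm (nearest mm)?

Let the short side be w mm. Then w · w√2 = 1.16 m² = 1,160,000 mm².
w² = 1,160,000/√2, so w ≈ 905.7 mm; long side = w√2 ≈ 1280.8 mm.

906 × 1281 mm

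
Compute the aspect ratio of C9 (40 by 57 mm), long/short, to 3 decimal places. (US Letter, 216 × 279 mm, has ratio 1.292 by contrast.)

57 / 40 = 1.425
ISO 216 targets √2 ≈ 1.414; the +0.011 deviation is from mm rounding.

1.425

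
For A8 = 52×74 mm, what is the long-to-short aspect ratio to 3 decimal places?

74 / 52 = 1.423
ISO 216 targets √2 ≈ 1.414; the +0.009 deviation is from mm rounding.

1.423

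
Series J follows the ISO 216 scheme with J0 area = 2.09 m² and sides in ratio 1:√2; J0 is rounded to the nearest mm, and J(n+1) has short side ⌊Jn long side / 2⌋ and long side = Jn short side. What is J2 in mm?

608 × 859 mm

Let J0's short side be w mm. w · w√2 = 2.09 m² = 2,090,000 mm², so w ≈ 1215.7 mm and w√2 ≈ 1719.2 mm → J0 = 1216 × 1719 mm.
J1: ⌊1719/2⌋ × 1216 = 859 × 1216 mm
J2: ⌊1216/2⌋ × 859 = 608 × 859 mm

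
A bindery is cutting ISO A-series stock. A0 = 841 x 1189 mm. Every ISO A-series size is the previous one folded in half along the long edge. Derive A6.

A1: ⌊1189/2⌋ × 841 = 594 × 841 mm
A2: ⌊841/2⌋ × 594 = 420 × 594 mm
A3: ⌊594/2⌋ × 420 = 297 × 420 mm
A4: ⌊420/2⌋ × 297 = 210 × 297 mm
A5: ⌊297/2⌋ × 210 = 148 × 210 mm
A6: ⌊210/2⌋ × 148 = 105 × 148 mm

105 × 148 mm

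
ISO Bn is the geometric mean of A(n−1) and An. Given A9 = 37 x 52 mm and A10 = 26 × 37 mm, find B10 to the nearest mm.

Short side: √(37 · 26) = √962 ≈ 31.0 → 31 mm
Long side: √(52 · 37) = √1924 ≈ 43.9 → 44 mm

31 × 44 mm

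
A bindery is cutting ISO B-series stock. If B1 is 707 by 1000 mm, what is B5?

B2: ⌊1000/2⌋ × 707 = 500 × 707 mm
B3: ⌊707/2⌋ × 500 = 353 × 500 mm
B4: ⌊500/2⌋ × 353 = 250 × 353 mm
B5: ⌊353/2⌋ × 250 = 176 × 250 mm

176 × 250 mm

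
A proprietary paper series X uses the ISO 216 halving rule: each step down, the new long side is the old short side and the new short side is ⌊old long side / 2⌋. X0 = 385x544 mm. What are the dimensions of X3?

X1: ⌊544/2⌋ × 385 = 272 × 385 mm
X2: ⌊385/2⌋ × 272 = 192 × 272 mm
X3: ⌊272/2⌋ × 192 = 136 × 192 mm

136 × 192 mm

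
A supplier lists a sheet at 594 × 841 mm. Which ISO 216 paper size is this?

A1 (594 × 841 mm)

Aspect ratio 841/594 ≈ 1.416 — close to the ISO √2 ≈ 1.414.
In the A-series (A0 area = 1 m²): A1 = 594 × 841 mm.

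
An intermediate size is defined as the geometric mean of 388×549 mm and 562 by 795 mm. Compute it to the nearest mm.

Short side: √(388 · 562) = √218056 ≈ 467.0 → 467 mm
Long side: √(549 · 795) = √436455 ≈ 660.6 → 661 mm

467 × 661 mm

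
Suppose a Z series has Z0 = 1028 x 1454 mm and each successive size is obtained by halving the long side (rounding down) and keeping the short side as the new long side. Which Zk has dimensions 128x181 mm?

Z6

Z0: 1028 × 1454 mm
Z1: 727 × 1028 mm
Z2: 514 × 727 mm
Z3: 363 × 514 mm
Z4: 257 × 363 mm
Z5: 181 × 257 mm
Z6: 128 × 181 mm
Z7: 90 × 128 mm
→ matches Z6.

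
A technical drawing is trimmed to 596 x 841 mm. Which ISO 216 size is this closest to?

A1 (594 × 841 mm)

Aspect ratio 841/596 ≈ 1.411 — close to the ISO √2 ≈ 1.414.
In the A-series (A0 area = 1 m²): A1 = 594 × 841 mm.
Off by 2 mm total — nearest standard size.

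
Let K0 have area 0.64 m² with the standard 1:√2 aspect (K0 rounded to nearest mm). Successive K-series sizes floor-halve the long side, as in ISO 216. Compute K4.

Let K0's short side be w mm. w · w√2 = 0.64 m² = 640,000 mm², so w ≈ 672.7 mm and w√2 ≈ 951.4 mm → K0 = 673 × 951 mm.
K1: ⌊951/2⌋ × 673 = 475 × 673 mm
K2: ⌊673/2⌋ × 475 = 336 × 475 mm
K3: ⌊475/2⌋ × 336 = 237 × 336 mm
K4: ⌊336/2⌋ × 237 = 168 × 237 mm

168 × 237 mm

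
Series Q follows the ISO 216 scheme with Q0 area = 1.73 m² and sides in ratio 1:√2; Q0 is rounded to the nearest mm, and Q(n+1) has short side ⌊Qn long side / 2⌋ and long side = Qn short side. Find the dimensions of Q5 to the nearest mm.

195 × 276 mm

Let Q0's short side be w mm. w · w√2 = 1.73 m² = 1,730,000 mm², so w ≈ 1106.0 mm and w√2 ≈ 1564.2 mm → Q0 = 1106 × 1564 mm.
Q1: ⌊1564/2⌋ × 1106 = 782 × 1106 mm
Q2: ⌊1106/2⌋ × 782 = 553 × 782 mm
Q3: ⌊782/2⌋ × 553 = 391 × 553 mm
Q4: ⌊553/2⌋ × 391 = 276 × 391 mm
Q5: ⌊391/2⌋ × 276 = 195 × 276 mm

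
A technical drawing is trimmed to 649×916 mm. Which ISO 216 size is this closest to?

Aspect ratio 916/649 ≈ 1.411 — close to the ISO √2 ≈ 1.414.
In the C-series (envelope sizes, between A and B): C1 = 648 × 917 mm.
Off by 2 mm total — nearest standard size.

C1 (648 × 917 mm)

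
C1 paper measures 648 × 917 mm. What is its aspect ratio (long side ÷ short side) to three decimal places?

917 / 648 = 1.415
Matches √2 ≈ 1.414 — the ISO 216 defining ratio.

1.415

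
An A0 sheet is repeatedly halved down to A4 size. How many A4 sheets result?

16

Each ISO step halves the sheet: 1 × A0 → 2 × A1 → 4 × A2 → 8 × A3 → …
From A0 to A4 is 4 halving steps: 2^4 = 16.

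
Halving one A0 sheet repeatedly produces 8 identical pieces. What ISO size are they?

8 = 2^3, so 3 halving steps.
A0 → A1 → … → A3 after 3 steps.

A3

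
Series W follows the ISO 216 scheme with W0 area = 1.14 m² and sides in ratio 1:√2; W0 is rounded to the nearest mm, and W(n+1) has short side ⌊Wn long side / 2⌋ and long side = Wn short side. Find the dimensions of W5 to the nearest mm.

Let W0's short side be w mm. w · w√2 = 1.14 m² = 1,140,000 mm², so w ≈ 897.8 mm and w√2 ≈ 1269.7 mm → W0 = 898 × 1270 mm.
W1: ⌊1270/2⌋ × 898 = 635 × 898 mm
W2: ⌊898/2⌋ × 635 = 449 × 635 mm
W3: ⌊635/2⌋ × 449 = 317 × 449 mm
W4: ⌊449/2⌋ × 317 = 224 × 317 mm
W5: ⌊317/2⌋ × 224 = 158 × 224 mm

158 × 224 mm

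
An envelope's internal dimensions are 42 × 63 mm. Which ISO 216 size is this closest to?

B9 (44 × 62 mm)

Aspect ratio 63/42 ≈ 1.500 (ISO target is √2 ≈ 1.414).
In the B-series (B0 = 1000 × 1414 mm): B9 = 44 × 62 mm.
Off by 3 mm total — nearest standard size.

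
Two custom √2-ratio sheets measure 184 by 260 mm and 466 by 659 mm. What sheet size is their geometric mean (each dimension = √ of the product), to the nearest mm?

293 × 414 mm

Short side: √(184 · 466) = √85744 ≈ 292.8 → 293 mm
Long side: √(260 · 659) = √171340 ≈ 413.9 → 414 mm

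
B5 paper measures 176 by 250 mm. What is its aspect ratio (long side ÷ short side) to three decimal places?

1.420

250 / 176 = 1.420
ISO 216 targets √2 ≈ 1.414; the +0.006 deviation is from mm rounding.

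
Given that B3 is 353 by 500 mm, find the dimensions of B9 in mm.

44 × 62 mm

B4: ⌊500/2⌋ × 353 = 250 × 353 mm
B5: ⌊353/2⌋ × 250 = 176 × 250 mm
B6: ⌊250/2⌋ × 176 = 125 × 176 mm
B7: ⌊176/2⌋ × 125 = 88 × 125 mm
B8: ⌊125/2⌋ × 88 = 62 × 88 mm
B9: ⌊88/2⌋ × 62 = 44 × 62 mm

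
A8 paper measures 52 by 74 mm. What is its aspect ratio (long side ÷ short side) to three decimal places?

74 / 52 = 1.423
ISO 216 targets √2 ≈ 1.414; the +0.009 deviation is from mm rounding.

1.423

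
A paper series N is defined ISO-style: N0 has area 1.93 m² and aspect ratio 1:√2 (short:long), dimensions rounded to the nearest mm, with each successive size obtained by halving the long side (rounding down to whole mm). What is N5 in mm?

Let N0's short side be w mm. w · w√2 = 1.93 m² = 1,930,000 mm², so w ≈ 1168.2 mm and w√2 ≈ 1652.1 mm → N0 = 1168 × 1652 mm.
N1: ⌊1652/2⌋ × 1168 = 826 × 1168 mm
N2: ⌊1168/2⌋ × 826 = 584 × 826 mm
N3: ⌊826/2⌋ × 584 = 413 × 584 mm
N4: ⌊584/2⌋ × 413 = 292 × 413 mm
N5: ⌊413/2⌋ × 292 = 206 × 292 mm

206 × 292 mm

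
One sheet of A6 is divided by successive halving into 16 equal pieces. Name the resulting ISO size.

A10

16 = 2^4, so 4 halving steps.
A6 → A7 → … → A10 after 4 steps.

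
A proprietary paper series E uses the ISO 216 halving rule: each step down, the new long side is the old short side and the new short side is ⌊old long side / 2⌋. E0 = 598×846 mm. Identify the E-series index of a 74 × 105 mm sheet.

E6

E0: 598 × 846 mm
E1: 423 × 598 mm
E2: 299 × 423 mm
E3: 211 × 299 mm
E4: 149 × 211 mm
E5: 105 × 149 mm
E6: 74 × 105 mm
E7: 52 × 74 mm
→ matches E6.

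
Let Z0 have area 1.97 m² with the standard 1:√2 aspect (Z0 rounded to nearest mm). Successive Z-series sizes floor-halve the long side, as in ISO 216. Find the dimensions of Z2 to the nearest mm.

590 × 834 mm

Let Z0's short side be w mm. w · w√2 = 1.97 m² = 1,970,000 mm², so w ≈ 1180.3 mm and w√2 ≈ 1669.1 mm → Z0 = 1180 × 1669 mm.
Z1: ⌊1669/2⌋ × 1180 = 834 × 1180 mm
Z2: ⌊1180/2⌋ × 834 = 590 × 834 mm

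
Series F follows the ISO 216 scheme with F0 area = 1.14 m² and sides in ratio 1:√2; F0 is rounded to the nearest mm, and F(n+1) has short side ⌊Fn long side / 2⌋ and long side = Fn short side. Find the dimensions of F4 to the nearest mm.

224 × 317 mm

Let F0's short side be w mm. w · w√2 = 1.14 m² = 1,140,000 mm², so w ≈ 897.8 mm and w√2 ≈ 1269.7 mm → F0 = 898 × 1270 mm.
F1: ⌊1270/2⌋ × 898 = 635 × 898 mm
F2: ⌊898/2⌋ × 635 = 449 × 635 mm
F3: ⌊635/2⌋ × 449 = 317 × 449 mm
F4: ⌊449/2⌋ × 317 = 224 × 317 mm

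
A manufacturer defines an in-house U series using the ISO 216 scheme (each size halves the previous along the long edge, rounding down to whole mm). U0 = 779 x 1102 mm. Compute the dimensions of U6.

U1 = 551 × 779 mm (from U0 by 1 halving).
U2: ⌊779/2⌋ × 551 = 389 × 551 mm
U3: ⌊551/2⌋ × 389 = 275 × 389 mm
U4: ⌊389/2⌋ × 275 = 194 × 275 mm
U5: ⌊275/2⌋ × 194 = 137 × 194 mm
U6: ⌊194/2⌋ × 137 = 97 × 137 mm

97 × 137 mm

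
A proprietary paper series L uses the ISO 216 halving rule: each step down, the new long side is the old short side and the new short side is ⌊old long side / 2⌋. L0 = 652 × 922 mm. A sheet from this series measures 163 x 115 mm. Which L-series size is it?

L5

L0: 652 × 922 mm
L1: 461 × 652 mm
L2: 326 × 461 mm
L3: 230 × 326 mm
L4: 163 × 230 mm
L5: 115 × 163 mm
L6: 81 × 115 mm
→ matches L5.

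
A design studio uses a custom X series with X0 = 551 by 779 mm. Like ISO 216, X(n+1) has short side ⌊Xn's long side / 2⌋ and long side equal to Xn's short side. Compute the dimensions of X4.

137 × 194 mm

X1: ⌊779/2⌋ × 551 = 389 × 551 mm
X2: ⌊551/2⌋ × 389 = 275 × 389 mm
X3: ⌊389/2⌋ × 275 = 194 × 275 mm
X4: ⌊275/2⌋ × 194 = 137 × 194 mm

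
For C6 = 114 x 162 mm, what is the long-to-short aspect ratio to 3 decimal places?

162 / 114 = 1.421
ISO 216 targets √2 ≈ 1.414; the +0.007 deviation is from mm rounding.

1.421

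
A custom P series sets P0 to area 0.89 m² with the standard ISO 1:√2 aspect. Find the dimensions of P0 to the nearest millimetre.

793 × 1122 mm

Let the short side be w mm. Then w · w√2 = 0.89 m² = 890,000 mm².
w² = 890,000/√2, so w ≈ 793.3 mm; long side = w√2 ≈ 1121.9 mm.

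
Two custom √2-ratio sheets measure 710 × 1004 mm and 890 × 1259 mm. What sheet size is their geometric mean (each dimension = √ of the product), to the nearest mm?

Short side: √(710 · 890) = √631900 ≈ 794.9 → 795 mm
Long side: √(1004 · 1259) = √1264036 ≈ 1124.3 → 1124 mm

795 × 1124 mm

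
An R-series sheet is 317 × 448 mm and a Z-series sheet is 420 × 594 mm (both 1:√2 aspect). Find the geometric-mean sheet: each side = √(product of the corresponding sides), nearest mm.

Short side: √(317 · 420) = √133140 ≈ 364.9 → 365 mm
Long side: √(448 · 594) = √266112 ≈ 515.9 → 516 mm

365 × 516 mm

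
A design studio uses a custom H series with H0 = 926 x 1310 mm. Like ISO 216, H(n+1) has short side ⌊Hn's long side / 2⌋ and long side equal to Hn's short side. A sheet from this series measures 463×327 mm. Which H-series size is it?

H0: 926 × 1310 mm
H1: 655 × 926 mm
H2: 463 × 655 mm
H3: 327 × 463 mm
H4: 231 × 327 mm
→ matches H3.

H3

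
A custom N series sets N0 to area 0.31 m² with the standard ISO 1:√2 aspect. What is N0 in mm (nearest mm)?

468 × 662 mm

Let the short side be w mm. Then w · w√2 = 0.31 m² = 310,000 mm².
w² = 310,000/√2, so w ≈ 468.2 mm; long side = w√2 ≈ 662.1 mm.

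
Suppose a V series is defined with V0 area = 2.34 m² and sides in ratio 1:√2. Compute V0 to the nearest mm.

1286 × 1819 mm

Let the short side be w mm. Then w · w√2 = 2.34 m² = 2,340,000 mm².
w² = 2,340,000/√2, so w ≈ 1286.3 mm; long side = w√2 ≈ 1819.1 mm.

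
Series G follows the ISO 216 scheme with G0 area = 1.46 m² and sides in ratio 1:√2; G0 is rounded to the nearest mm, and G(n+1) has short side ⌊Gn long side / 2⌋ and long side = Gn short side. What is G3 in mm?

Let G0's short side be w mm. w · w√2 = 1.46 m² = 1,460,000 mm², so w ≈ 1016.1 mm and w√2 ≈ 1436.9 mm → G0 = 1016 × 1437 mm.
G1: ⌊1437/2⌋ × 1016 = 718 × 1016 mm
G2: ⌊1016/2⌋ × 718 = 508 × 718 mm
G3: ⌊718/2⌋ × 508 = 359 × 508 mm

359 × 508 mm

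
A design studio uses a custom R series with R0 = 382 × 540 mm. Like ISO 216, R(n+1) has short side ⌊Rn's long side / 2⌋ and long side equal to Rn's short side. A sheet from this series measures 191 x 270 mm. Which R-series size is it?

R2

R0: 382 × 540 mm
R1: 270 × 382 mm
R2: 191 × 270 mm
R3: 135 × 191 mm
→ matches R2.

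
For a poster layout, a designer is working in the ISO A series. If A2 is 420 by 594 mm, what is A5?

148 × 210 mm

A3: ⌊594/2⌋ × 420 = 297 × 420 mm
A4: ⌊420/2⌋ × 297 = 210 × 297 mm
A5: ⌊297/2⌋ × 210 = 148 × 210 mm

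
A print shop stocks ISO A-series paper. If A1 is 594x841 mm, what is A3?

A2: ⌊841/2⌋ × 594 = 420 × 594 mm
A3: ⌊594/2⌋ × 420 = 297 × 420 mm

297 × 420 mm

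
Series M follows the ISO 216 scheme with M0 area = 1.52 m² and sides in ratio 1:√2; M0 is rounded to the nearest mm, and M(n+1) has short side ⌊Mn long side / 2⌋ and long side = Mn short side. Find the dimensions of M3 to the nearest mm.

366 × 518 mm

Let M0's short side be w mm. w · w√2 = 1.52 m² = 1,520,000 mm², so w ≈ 1036.7 mm and w√2 ≈ 1466.2 mm → M0 = 1037 × 1466 mm.
M1: ⌊1466/2⌋ × 1037 = 733 × 1037 mm
M2: ⌊1037/2⌋ × 733 = 518 × 733 mm
M3: ⌊733/2⌋ × 518 = 366 × 518 mm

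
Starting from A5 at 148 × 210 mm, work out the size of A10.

26 × 37 mm

A6: ⌊210/2⌋ × 148 = 105 × 148 mm
A7: ⌊148/2⌋ × 105 = 74 × 105 mm
A8: ⌊105/2⌋ × 74 = 52 × 74 mm
A9: ⌊74/2⌋ × 52 = 37 × 52 mm
A10: ⌊52/2⌋ × 37 = 26 × 37 mm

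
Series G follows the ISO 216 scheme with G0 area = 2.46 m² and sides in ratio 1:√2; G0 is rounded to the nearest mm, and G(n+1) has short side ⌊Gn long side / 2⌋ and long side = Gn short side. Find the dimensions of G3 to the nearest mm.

Let G0's short side be w mm. w · w√2 = 2.46 m² = 2,460,000 mm², so w ≈ 1318.9 mm and w√2 ≈ 1865.2 mm → G0 = 1319 × 1865 mm.
G1: ⌊1865/2⌋ × 1319 = 932 × 1319 mm
G2: ⌊1319/2⌋ × 932 = 659 × 932 mm
G3: ⌊932/2⌋ × 659 = 466 × 659 mm

466 × 659 mm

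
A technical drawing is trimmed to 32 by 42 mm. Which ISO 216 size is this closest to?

Aspect ratio 42/32 ≈ 1.312 (ISO target is √2 ≈ 1.414).
In the B-series (B0 = 1000 × 1414 mm): B10 = 31 × 44 mm.
Off by 3 mm total — nearest standard size.

B10 (31 × 44 mm)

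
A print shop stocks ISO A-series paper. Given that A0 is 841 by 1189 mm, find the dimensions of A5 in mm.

148 × 210 mm

A1: ⌊1189/2⌋ × 841 = 594 × 841 mm
A2: ⌊841/2⌋ × 594 = 420 × 594 mm
A3: ⌊594/2⌋ × 420 = 297 × 420 mm
A4: ⌊420/2⌋ × 297 = 210 × 297 mm
A5: ⌊297/2⌋ × 210 = 148 × 210 mm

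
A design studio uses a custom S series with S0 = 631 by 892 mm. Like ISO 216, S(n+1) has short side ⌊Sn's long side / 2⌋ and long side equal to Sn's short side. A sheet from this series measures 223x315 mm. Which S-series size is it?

S0: 631 × 892 mm
S1: 446 × 631 mm
S2: 315 × 446 mm
S3: 223 × 315 mm
S4: 157 × 223 mm
→ matches S3.

S3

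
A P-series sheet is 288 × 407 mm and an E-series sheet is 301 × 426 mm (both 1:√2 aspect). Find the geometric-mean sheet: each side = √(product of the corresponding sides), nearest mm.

Short side: √(288 · 301) = √86688 ≈ 294.4 → 294 mm
Long side: √(407 · 426) = √173382 ≈ 416.4 → 416 mm

294 × 416 mm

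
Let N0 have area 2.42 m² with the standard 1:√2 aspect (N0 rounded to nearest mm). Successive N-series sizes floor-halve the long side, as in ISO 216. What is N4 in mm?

327 × 462 mm

Let N0's short side be w mm. w · w√2 = 2.42 m² = 2,420,000 mm², so w ≈ 1308.1 mm and w√2 ≈ 1850.0 mm → N0 = 1308 × 1850 mm.
N1: ⌊1850/2⌋ × 1308 = 925 × 1308 mm
N2: ⌊1308/2⌋ × 925 = 654 × 925 mm
N3: ⌊925/2⌋ × 654 = 462 × 654 mm
N4: ⌊654/2⌋ × 462 = 327 × 462 mm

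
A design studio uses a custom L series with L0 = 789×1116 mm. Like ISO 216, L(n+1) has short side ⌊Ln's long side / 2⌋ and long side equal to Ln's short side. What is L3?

279 × 394 mm

L1: ⌊1116/2⌋ × 789 = 558 × 789 mm
L2: ⌊789/2⌋ × 558 = 394 × 558 mm
L3: ⌊558/2⌋ × 394 = 279 × 394 mm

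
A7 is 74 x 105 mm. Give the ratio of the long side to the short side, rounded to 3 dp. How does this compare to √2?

105 / 74 = 1.419
ISO 216 targets √2 ≈ 1.414; the +0.005 deviation is from mm rounding.

1.419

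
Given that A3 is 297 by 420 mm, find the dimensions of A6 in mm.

105 × 148 mm

A4: ⌊420/2⌋ × 297 = 210 × 297 mm
A5: ⌊297/2⌋ × 210 = 148 × 210 mm
A6: ⌊210/2⌋ × 148 = 105 × 148 mm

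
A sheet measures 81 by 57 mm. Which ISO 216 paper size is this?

Aspect ratio 81/57 ≈ 1.421 — close to the ISO √2 ≈ 1.414.
In the C-series (envelope sizes, between A and B): C8 = 57 × 81 mm.

C8 (57 × 81 mm)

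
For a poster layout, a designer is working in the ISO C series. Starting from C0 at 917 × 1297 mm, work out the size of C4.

C1: ⌊1297/2⌋ × 917 = 648 × 917 mm
C2: ⌊917/2⌋ × 648 = 458 × 648 mm
C3: ⌊648/2⌋ × 458 = 324 × 458 mm
C4: ⌊458/2⌋ × 324 = 229 × 324 mm

229 × 324 mm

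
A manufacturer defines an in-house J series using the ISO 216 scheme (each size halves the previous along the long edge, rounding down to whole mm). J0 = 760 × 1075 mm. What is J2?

J1: ⌊1075/2⌋ × 760 = 537 × 760 mm
J2: ⌊760/2⌋ × 537 = 380 × 537 mm

380 × 537 mm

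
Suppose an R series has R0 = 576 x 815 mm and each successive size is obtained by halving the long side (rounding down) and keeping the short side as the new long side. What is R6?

R1 = 407 × 576 mm (from R0 by 1 halving).
R2: ⌊576/2⌋ × 407 = 288 × 407 mm
R3: ⌊407/2⌋ × 288 = 203 × 288 mm
R4: ⌊288/2⌋ × 203 = 144 × 203 mm
R5: ⌊203/2⌋ × 144 = 101 × 144 mm
R6: ⌊144/2⌋ × 101 = 72 × 101 mm

72 × 101 mm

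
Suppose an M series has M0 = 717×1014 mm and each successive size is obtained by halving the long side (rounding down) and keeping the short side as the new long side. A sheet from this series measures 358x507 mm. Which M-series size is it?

M2

M0: 717 × 1014 mm
M1: 507 × 717 mm
M2: 358 × 507 mm
M3: 253 × 358 mm
→ matches M2.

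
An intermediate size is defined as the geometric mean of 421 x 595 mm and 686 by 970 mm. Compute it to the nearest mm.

537 × 760 mm

Short side: √(421 · 686) = √288806 ≈ 537.4 → 537 mm
Long side: √(595 · 970) = √577150 ≈ 759.7 → 760 mm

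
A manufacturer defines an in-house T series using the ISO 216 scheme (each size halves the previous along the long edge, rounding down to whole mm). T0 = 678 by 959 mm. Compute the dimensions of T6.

T1: ⌊959/2⌋ × 678 = 479 × 678 mm
T2: ⌊678/2⌋ × 479 = 339 × 479 mm
T3: ⌊479/2⌋ × 339 = 239 × 339 mm
T4: ⌊339/2⌋ × 239 = 169 × 239 mm
T5: ⌊239/2⌋ × 169 = 119 × 169 mm
T6: ⌊169/2⌋ × 119 = 84 × 119 mm

84 × 119 mm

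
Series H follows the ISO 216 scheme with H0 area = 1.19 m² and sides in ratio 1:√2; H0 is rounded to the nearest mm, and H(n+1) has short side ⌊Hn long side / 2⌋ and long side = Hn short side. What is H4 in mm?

229 × 324 mm

Let H0's short side be w mm. w · w√2 = 1.19 m² = 1,190,000 mm², so w ≈ 917.3 mm and w√2 ≈ 1297.3 mm → H0 = 917 × 1297 mm.
H1: ⌊1297/2⌋ × 917 = 648 × 917 mm
H2: ⌊917/2⌋ × 648 = 458 × 648 mm
H3: ⌊648/2⌋ × 458 = 324 × 458 mm
H4: ⌊458/2⌋ × 324 = 229 × 324 mm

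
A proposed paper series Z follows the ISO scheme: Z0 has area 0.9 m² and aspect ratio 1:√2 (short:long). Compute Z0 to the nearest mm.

Let the short side be w mm. Then w · w√2 = 0.9 m² = 900,000 mm².
w² = 900,000/√2, so w ≈ 797.7 mm; long side = w√2 ≈ 1128.2 mm.

798 × 1128 mm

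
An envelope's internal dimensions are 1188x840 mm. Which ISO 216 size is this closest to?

A0 (841 × 1189 mm)

Aspect ratio 1188/840 ≈ 1.414 — close to the ISO √2 ≈ 1.414.
In the A-series (A0 area = 1 m²): A0 = 841 × 1189 mm.
Off by 2 mm total — nearest standard size.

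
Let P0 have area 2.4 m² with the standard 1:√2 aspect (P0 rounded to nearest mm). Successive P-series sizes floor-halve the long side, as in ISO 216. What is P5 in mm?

Let P0's short side be w mm. w · w√2 = 2.4 m² = 2,400,000 mm², so w ≈ 1302.7 mm and w√2 ≈ 1842.3 mm → P0 = 1303 × 1842 mm.
P1: ⌊1842/2⌋ × 1303 = 921 × 1303 mm
P2: ⌊1303/2⌋ × 921 = 651 × 921 mm
P3: ⌊921/2⌋ × 651 = 460 × 651 mm
P4: ⌊651/2⌋ × 460 = 325 × 460 mm
P5: ⌊460/2⌋ × 325 = 230 × 325 mm

230 × 325 mm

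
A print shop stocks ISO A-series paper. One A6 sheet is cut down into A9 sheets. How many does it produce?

Each ISO step halves the sheet: 1 × A6 → 2 × A7 → 4 × A8 → 8 × A9
From A6 to A9 is 3 halving steps: 2^3 = 8.

8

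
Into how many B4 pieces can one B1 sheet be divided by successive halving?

8

Each ISO step halves the sheet: 1 × B1 → 2 × B2 → 4 × B3 → 8 × B4
From B1 to B4 is 3 halving steps: 2^3 = 8.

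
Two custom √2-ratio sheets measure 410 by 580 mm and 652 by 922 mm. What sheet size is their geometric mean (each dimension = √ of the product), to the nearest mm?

517 × 731 mm

Short side: √(410 · 652) = √267320 ≈ 517.0 → 517 mm
Long side: √(580 · 922) = √534760 ≈ 731.3 → 731 mm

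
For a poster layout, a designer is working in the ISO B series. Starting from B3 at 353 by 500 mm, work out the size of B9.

B4: ⌊500/2⌋ × 353 = 250 × 353 mm
B5: ⌊353/2⌋ × 250 = 176 × 250 mm
B6: ⌊250/2⌋ × 176 = 125 × 176 mm
B7: ⌊176/2⌋ × 125 = 88 × 125 mm
B8: ⌊125/2⌋ × 88 = 62 × 88 mm
B9: ⌊88/2⌋ × 62 = 44 × 62 mm

44 × 62 mm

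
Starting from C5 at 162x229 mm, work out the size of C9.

40 × 57 mm

C6: ⌊229/2⌋ × 162 = 114 × 162 mm
C7: ⌊162/2⌋ × 114 = 81 × 114 mm
C8: ⌊114/2⌋ × 81 = 57 × 81 mm
C9: ⌊81/2⌋ × 57 = 40 × 57 mm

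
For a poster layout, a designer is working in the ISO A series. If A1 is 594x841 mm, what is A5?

A2: ⌊841/2⌋ × 594 = 420 × 594 mm
A3: ⌊594/2⌋ × 420 = 297 × 420 mm
A4: ⌊420/2⌋ × 297 = 210 × 297 mm
A5: ⌊297/2⌋ × 210 = 148 × 210 mm

148 × 210 mm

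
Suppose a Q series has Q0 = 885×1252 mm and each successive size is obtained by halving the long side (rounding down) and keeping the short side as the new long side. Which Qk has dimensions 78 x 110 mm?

Q7

Q0: 885 × 1252 mm
Q1: 626 × 885 mm
Q2: 442 × 626 mm
Q3: 313 × 442 mm
Q4: 221 × 313 mm
Q5: 156 × 221 mm
Q6: 110 × 156 mm
Q7: 78 × 110 mm
Q8: 55 × 78 mm
→ matches Q7.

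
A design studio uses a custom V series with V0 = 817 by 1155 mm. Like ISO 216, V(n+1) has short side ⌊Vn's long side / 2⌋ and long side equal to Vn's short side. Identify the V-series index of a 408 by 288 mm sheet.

V3

V0: 817 × 1155 mm
V1: 577 × 817 mm
V2: 408 × 577 mm
V3: 288 × 408 mm
V4: 204 × 288 mm
→ matches V3.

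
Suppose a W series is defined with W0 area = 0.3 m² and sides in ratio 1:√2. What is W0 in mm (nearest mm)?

461 × 651 mm

Let the short side be w mm. Then w · w√2 = 0.3 m² = 300,000 mm².
w² = 300,000/√2, so w ≈ 460.6 mm; long side = w√2 ≈ 651.4 mm.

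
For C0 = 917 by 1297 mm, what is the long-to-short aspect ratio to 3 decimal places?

1297 / 917 = 1.414
Matches √2 ≈ 1.414 — the ISO 216 defining ratio.

1.414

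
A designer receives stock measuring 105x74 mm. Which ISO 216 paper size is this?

A7 (74 × 105 mm)

Aspect ratio 105/74 ≈ 1.419 — close to the ISO √2 ≈ 1.414.
In the A-series (A0 area = 1 m²): A7 = 74 × 105 mm.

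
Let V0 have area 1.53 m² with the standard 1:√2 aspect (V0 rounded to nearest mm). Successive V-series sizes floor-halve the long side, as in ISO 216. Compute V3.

367 × 520 mm

Let V0's short side be w mm. w · w√2 = 1.53 m² = 1,530,000 mm², so w ≈ 1040.1 mm and w√2 ≈ 1471.0 mm → V0 = 1040 × 1471 mm.
V1: ⌊1471/2⌋ × 1040 = 735 × 1040 mm
V2: ⌊1040/2⌋ × 735 = 520 × 735 mm
V3: ⌊735/2⌋ × 520 = 367 × 520 mm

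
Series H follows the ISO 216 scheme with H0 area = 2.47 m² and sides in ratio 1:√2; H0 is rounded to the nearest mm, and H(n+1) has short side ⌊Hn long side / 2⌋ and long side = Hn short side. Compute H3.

Let H0's short side be w mm. w · w√2 = 2.47 m² = 2,470,000 mm², so w ≈ 1321.6 mm and w√2 ≈ 1869.0 mm → H0 = 1322 × 1869 mm.
H1: ⌊1869/2⌋ × 1322 = 934 × 1322 mm
H2: ⌊1322/2⌋ × 934 = 661 × 934 mm
H3: ⌊934/2⌋ × 661 = 467 × 661 mm

467 × 661 mm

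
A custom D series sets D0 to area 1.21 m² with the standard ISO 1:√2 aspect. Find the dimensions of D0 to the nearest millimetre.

Let the short side be w mm. Then w · w√2 = 1.21 m² = 1,210,000 mm².
w² = 1,210,000/√2, so w ≈ 925.0 mm; long side = w√2 ≈ 1308.1 mm.

925 × 1308 mm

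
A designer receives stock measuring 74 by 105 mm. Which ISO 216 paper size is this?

Aspect ratio 105/74 ≈ 1.419 — close to the ISO √2 ≈ 1.414.
In the A-series (A0 area = 1 m²): A7 = 74 × 105 mm.

A7 (74 × 105 mm)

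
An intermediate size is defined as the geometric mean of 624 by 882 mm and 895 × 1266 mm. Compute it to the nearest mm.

Short side: √(624 · 895) = √558480 ≈ 747.3 → 747 mm
Long side: √(882 · 1266) = √1116612 ≈ 1056.7 → 1057 mm

747 × 1057 mm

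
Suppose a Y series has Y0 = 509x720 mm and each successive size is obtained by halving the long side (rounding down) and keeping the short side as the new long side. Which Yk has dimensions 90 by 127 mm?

Y5

Y0: 509 × 720 mm
Y1: 360 × 509 mm
Y2: 254 × 360 mm
Y3: 180 × 254 mm
Y4: 127 × 180 mm
Y5: 90 × 127 mm
Y6: 63 × 90 mm
→ matches Y5.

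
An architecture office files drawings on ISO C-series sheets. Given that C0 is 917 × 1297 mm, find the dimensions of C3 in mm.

C1: ⌊1297/2⌋ × 917 = 648 × 917 mm
C2: ⌊917/2⌋ × 648 = 458 × 648 mm
C3: ⌊648/2⌋ × 458 = 324 × 458 mm

324 × 458 mm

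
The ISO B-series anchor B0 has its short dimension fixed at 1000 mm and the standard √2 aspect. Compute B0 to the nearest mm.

1000 × 1414 mm

Short side = 1000 mm; long side = 1000√2 ≈ 1414.2 mm.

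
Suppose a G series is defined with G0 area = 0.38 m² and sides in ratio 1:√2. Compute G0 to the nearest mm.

Let the short side be w mm. Then w · w√2 = 0.38 m² = 380,000 mm².
w² = 380,000/√2, so w ≈ 518.4 mm; long side = w√2 ≈ 733.1 mm.

518 × 733 mm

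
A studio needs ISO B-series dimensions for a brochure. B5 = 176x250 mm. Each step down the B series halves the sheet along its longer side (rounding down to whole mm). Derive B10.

B6: ⌊250/2⌋ × 176 = 125 × 176 mm
B7: ⌊176/2⌋ × 125 = 88 × 125 mm
B8: ⌊125/2⌋ × 88 = 62 × 88 mm
B9: ⌊88/2⌋ × 62 = 44 × 62 mm
B10: ⌊62/2⌋ × 44 = 31 × 44 mm

31 × 44 mm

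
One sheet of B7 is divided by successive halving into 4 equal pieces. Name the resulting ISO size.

4 = 2^2, so 2 halving steps.
B7 → B8 → … → B9 after 2 steps.

B9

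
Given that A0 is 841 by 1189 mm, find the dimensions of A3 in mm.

297 × 420 mm

A1: ⌊1189/2⌋ × 841 = 594 × 841 mm
A2: ⌊841/2⌋ × 594 = 420 × 594 mm
A3: ⌊594/2⌋ × 420 = 297 × 420 mm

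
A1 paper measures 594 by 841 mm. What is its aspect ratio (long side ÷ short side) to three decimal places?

1.416

841 / 594 = 1.416
ISO 216 targets √2 ≈ 1.414; the +0.002 deviation is from mm rounding.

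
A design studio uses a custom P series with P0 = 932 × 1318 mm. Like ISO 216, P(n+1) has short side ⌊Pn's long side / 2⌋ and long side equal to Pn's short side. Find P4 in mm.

233 × 329 mm

P1: ⌊1318/2⌋ × 932 = 659 × 932 mm
P2: ⌊932/2⌋ × 659 = 466 × 659 mm
P3: ⌊659/2⌋ × 466 = 329 × 466 mm
P4: ⌊466/2⌋ × 329 = 233 × 329 mm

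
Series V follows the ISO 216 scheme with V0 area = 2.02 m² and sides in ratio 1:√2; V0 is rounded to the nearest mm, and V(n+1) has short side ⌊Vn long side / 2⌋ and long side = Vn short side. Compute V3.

Let V0's short side be w mm. w · w√2 = 2.02 m² = 2,020,000 mm², so w ≈ 1195.1 mm and w√2 ≈ 1690.2 mm → V0 = 1195 × 1690 mm.
V1: ⌊1690/2⌋ × 1195 = 845 × 1195 mm
V2: ⌊1195/2⌋ × 845 = 597 × 845 mm
V3: ⌊845/2⌋ × 597 = 422 × 597 mm

422 × 597 mm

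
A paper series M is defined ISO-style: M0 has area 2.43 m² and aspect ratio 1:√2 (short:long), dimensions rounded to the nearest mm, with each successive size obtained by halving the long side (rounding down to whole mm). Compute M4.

Let M0's short side be w mm. w · w√2 = 2.43 m² = 2,430,000 mm², so w ≈ 1310.8 mm and w√2 ≈ 1853.8 mm → M0 = 1311 × 1854 mm.
M1: ⌊1854/2⌋ × 1311 = 927 × 1311 mm
M2: ⌊1311/2⌋ × 927 = 655 × 927 mm
M3: ⌊927/2⌋ × 655 = 463 × 655 mm
M4: ⌊655/2⌋ × 463 = 327 × 463 mm

327 × 463 mm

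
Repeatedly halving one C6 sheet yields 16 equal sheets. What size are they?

C10

16 = 2^4, so 4 halving steps.
C6 → C7 → … → C10 after 4 steps.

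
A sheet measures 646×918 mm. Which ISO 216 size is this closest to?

Aspect ratio 918/646 ≈ 1.421 — close to the ISO √2 ≈ 1.414.
In the C-series (envelope sizes, between A and B): C1 = 648 × 917 mm.
Off by 3 mm total — nearest standard size.

C1 (648 × 917 mm)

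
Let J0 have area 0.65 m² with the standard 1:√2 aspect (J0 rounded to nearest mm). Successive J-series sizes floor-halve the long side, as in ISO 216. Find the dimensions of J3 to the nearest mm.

Let J0's short side be w mm. w · w√2 = 0.65 m² = 650,000 mm², so w ≈ 678.0 mm and w√2 ≈ 958.8 mm → J0 = 678 × 959 mm.
J1: ⌊959/2⌋ × 678 = 479 × 678 mm
J2: ⌊678/2⌋ × 479 = 339 × 479 mm
J3: ⌊479/2⌋ × 339 = 239 × 339 mm

239 × 339 mm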